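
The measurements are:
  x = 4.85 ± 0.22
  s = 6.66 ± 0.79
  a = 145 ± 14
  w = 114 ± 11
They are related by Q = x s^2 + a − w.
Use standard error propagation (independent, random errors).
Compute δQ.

Let p = x·s^2 = 215. δp/p = √((1·δx/x)² + (2·δs/s)²) = √(0.00206 + 0.0563) = 0.242, so δp = 52.0.
Q = p + a − w: δQ = √(δp² + δa² + δw²) = √(2700 + 196 + 121) = 54.9

54.9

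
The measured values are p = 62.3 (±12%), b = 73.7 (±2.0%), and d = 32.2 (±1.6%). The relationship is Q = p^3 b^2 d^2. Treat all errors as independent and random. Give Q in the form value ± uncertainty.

(1.36 ± 0.495) × 10^12

Products/powers → add relative errors in quadrature, weighted by exponent:
  (3·δp/p)² = (3×0.120)² = 0.130;  (2·δb/b)² = (2×0.0200)² = 0.00160;  (2·δd/d)² = (2×0.0160)² = 0.00102
δQ/Q = √(0.132) = 0.364
Q = 1.36e+12, so δQ = 0.364 × 1.36e+12 = 4.95e+11.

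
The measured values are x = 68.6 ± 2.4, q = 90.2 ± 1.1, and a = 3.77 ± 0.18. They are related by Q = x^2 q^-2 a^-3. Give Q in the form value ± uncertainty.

For a monomial Q ∝ x^2, q^-2, a^-3, fractional errors add in quadrature:
  (2·δx/x)² = (2×0.0350)² = 0.00490;  (-2·δq/q)² = (-2×0.0122)² = 0.000595;  (-3·δa/a)² = (-3×0.0477)² = 0.0205
δQ/Q = √(0.0260) = 0.161
Q = 0.0108, so δQ = 0.161 × 0.0108 = 0.00174.

0.0108 ± 0.00174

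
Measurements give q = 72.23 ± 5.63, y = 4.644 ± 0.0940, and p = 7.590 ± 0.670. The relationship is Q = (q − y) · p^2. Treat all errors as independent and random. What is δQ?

760

Let u = q − y = 67.59. δu = √(δq² + δy²) = √(31.7 + 0.00884) = 5.63, so δu/u = 0.0833.
Q is then a monomial in u, p:
δQ/Q = √((δu/u)² + (2·δp/p)²) = √(0.00694 + 0.0312) = 0.195
Q = 3894, so δQ = 0.195 × 3894 = 760.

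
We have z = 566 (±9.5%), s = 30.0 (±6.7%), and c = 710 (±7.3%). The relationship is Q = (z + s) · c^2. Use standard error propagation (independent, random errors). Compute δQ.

Let u = z + s = 596. δu = √(δz² + δs²) = √(2890 + 4.04) = 53.8, so δu/u = 0.0903.
Q is then a monomial in u, c:
δQ/Q = √((δu/u)² + (2·δc/c)²) = √(0.00815 + 0.0213) = 0.172
Q = 3e+08, so δQ = 0.172 × 3e+08 = 5.16e+07.

5.16e+07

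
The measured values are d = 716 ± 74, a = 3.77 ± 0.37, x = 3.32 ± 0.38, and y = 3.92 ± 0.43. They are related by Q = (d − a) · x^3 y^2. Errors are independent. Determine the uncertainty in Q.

Let u = d − a = 712. δu = √(δd² + δa²) = √(5480 + 0.137) = 74.0, so δu/u = 0.104.
Q is then a monomial in u, x, y:
δQ/Q = √((δu/u)² + (3·δx/x)² + (2·δy/y)²) = √(0.0108 + 0.118 + 0.0481) = 0.421
Q = 4.01e+05, so δQ = 0.421 × 4.01e+05 = 1.68e+05.

1.68e+05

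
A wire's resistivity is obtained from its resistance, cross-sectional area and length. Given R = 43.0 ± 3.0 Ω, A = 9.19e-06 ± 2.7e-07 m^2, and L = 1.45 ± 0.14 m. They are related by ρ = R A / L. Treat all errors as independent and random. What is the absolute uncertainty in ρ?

3.34e-05 Ω·m

Products/powers → add relative errors in quadrature, weighted by exponent:
  (1·δR/R)² = (1×0.0698)² = 0.00487;  (1·δA/A)² = (1×0.0294)² = 0.000863;  (-1·δL/L)² = (-1×0.0966)² = 0.00932
δρ/ρ = √(0.0151) = 0.123
ρ = 0.000273 Ω·m, so δρ = 0.123 × 0.000273 = 3.34e-05 Ω·m.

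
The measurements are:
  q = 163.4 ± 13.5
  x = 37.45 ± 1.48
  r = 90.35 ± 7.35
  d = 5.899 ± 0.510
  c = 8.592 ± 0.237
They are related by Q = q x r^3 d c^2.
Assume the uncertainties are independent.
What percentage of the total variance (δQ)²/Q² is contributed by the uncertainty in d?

(δQ/Q)² = (1·δq/q)² + (1·δx/x)² + (3·δr/r)² + (1·δd/d)² + (2·δc/c)²
  q term: (1×0.0826)² = 0.00683
  x term: (1×0.0395)² = 0.00156
  r term: (3×0.0814)² = 0.0596
  d term: (1×0.0865)² = 0.00747
  c term: (2×0.0276)² = 0.00304
Total = 0.0785. Share from d = 0.00747/0.0785 = 0.0953.

9.53%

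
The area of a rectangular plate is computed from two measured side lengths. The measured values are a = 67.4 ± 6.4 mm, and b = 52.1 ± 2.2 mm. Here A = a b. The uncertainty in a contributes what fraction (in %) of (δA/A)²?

83.5%

(δA/A)² = (1·δa/a)² + (1·δb/b)²
  a term: (1×0.0950)² = 0.00902
  b term: (1×0.0422)² = 0.00178
Total = 0.0108. Share from a = 0.00902/0.0108 = 0.835.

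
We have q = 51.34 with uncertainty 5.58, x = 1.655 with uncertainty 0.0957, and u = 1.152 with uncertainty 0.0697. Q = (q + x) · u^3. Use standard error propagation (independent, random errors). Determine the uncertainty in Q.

17.0

Let w = q + x = 53.00. δw = √(δq² + δx²) = √(31.1 + 0.00916) = 5.58, so δw/w = 0.105.
Q is then a monomial in w, u:
δQ/Q = √((δw/w)² + (3·δu/u)²) = √(0.0111 + 0.0329) = 0.210
Q = 81.02, so δQ = 0.210 × 81.02 = 17.0.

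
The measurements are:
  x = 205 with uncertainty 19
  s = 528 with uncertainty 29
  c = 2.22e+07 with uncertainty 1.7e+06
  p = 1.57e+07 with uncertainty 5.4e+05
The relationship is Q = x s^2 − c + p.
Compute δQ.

Let w = x·s^2 = 5.72e+07. δw/w = √((1·δx/x)² + (2·δs/s)²) = √(0.00859 + 0.0121) = 0.144, so δw = 8.21e+06.
Q = w − c + p: δQ = √(δw² + δc² + δp²) = √(6.75e+13 + 2.89e+12 + 2.92e+11) = 8.41e+06

8.41e+06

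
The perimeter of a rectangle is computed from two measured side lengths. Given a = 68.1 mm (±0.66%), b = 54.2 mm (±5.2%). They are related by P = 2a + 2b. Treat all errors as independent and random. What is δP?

Sums and differences: (δP)² = Σ (cᵢ δxᵢ)².
  (2·δa)² = 0.808;  (2·δb)² = 31.8
δP = √(32.6) = 5.71 mm

5.71 mm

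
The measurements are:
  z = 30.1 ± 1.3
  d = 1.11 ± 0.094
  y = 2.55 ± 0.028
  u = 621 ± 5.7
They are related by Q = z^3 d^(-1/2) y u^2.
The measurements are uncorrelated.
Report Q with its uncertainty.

(2.55 ± 0.351) × 10^10

Relative error in a monomial: (δQ/Q)² = Σ (nᵢ · δxᵢ/xᵢ)².
  (3·δz/z)² = (3×0.0432)² = 0.0168;  (−½·δd/d)² = (-0.5×0.0847)² = 0.00179;  (1·δy/y)² = (1×0.0110)² = 0.000121;  (2·δu/u)² = (2×0.00918)² = 0.000337
δQ/Q = √(0.0190) = 0.138
Q = 2.55e+10, so δQ = 0.138 × 2.55e+10 = 3.51e+09.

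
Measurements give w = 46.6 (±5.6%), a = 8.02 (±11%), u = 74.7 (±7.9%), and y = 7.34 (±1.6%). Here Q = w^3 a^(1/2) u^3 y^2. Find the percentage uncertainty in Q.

For a monomial Q ∝ w^3, a^(1/2), u^3, y^2, fractional errors add in quadrature:
  (3·δw/w)² = (3×0.0560)² = 0.0282;  (½·δa/a)² = (0.5×0.110)² = 0.00302;  (3·δu/u)² = (3×0.0790)² = 0.0562;  (2·δy/y)² = (2×0.0160)² = 0.00102
δQ/Q = √(0.0884) = 0.297

29.7%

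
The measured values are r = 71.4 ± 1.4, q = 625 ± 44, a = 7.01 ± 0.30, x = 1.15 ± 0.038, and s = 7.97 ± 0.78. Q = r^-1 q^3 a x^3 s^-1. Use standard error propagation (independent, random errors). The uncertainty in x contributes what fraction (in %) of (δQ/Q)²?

14.8%

(δQ/Q)² = (-1·δr/r)² + (3·δq/q)² + (1·δa/a)² + (3·δx/x)² + (-1·δs/s)²
  r term: (-1×0.0196)² = 0.000384
  q term: (3×0.0704)² = 0.0446
  a term: (1×0.0428)² = 0.00183
  x term: (3×0.0330)² = 0.00983
  s term: (-1×0.0979)² = 0.00958
Total = 0.0662. Share from x = 0.00983/0.0662 = 0.148.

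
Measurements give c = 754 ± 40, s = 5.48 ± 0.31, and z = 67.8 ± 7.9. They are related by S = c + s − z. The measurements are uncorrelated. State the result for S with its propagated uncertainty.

692 ± 40.8

S is a linear combination, so absolute uncertainties add in quadrature:
  (δc)² = 1600;  (δs)² = 0.0961;  (δz)² = 62.4
δS = √(1660) = 40.8
S = 692.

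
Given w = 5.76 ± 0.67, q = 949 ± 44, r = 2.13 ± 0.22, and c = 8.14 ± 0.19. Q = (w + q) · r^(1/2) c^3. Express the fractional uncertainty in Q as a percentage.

Let u = w + q = 955. δu = √(δw² + δq²) = √(0.449 + 1940) = 44.0, so δu/u = 0.0461.
Q is then a monomial in u, r, c:
δQ/Q = √((δu/u)² + (½·δr/r)² + (3·δc/c)²) = √(0.00212 + 0.00267 + 0.00490) = 0.0985

9.85%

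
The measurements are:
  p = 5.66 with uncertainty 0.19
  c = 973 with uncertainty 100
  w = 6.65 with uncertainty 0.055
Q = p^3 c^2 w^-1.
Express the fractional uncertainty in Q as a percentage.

22.9%

For a monomial Q ∝ p^3, c^2, w^-1, fractional errors add in quadrature:
  (3·δp/p)² = (3×0.0336)² = 0.0101;  (2·δc/c)² = (2×0.103)² = 0.0423;  (-1·δw/w)² = (-1×0.00827)² = 6.84e-05
δQ/Q = √(0.0525) = 0.229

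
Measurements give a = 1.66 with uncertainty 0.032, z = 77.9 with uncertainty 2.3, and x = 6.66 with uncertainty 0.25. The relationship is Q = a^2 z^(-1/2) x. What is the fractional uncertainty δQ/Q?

Since Q is a product/quotient, work with relative uncertainties:
  (2·δa/a)² = (2×0.0193)² = 0.00149;  (−½·δz/z)² = (-0.5×0.0295)² = 0.000218;  (1·δx/x)² = (1×0.0375)² = 0.00141
δQ/Q = √(0.00311) = 0.0558

0.0558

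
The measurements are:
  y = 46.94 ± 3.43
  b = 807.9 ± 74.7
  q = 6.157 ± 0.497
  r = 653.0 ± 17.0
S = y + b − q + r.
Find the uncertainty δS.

Each term contributes (cᵢ δxᵢ)² to (δS)²:
  (δy)² = 11.8;  (δb)² = 5580;  (δq)² = 0.247;  (δr)² = 289
δS = √(5880) = 76.7

76.7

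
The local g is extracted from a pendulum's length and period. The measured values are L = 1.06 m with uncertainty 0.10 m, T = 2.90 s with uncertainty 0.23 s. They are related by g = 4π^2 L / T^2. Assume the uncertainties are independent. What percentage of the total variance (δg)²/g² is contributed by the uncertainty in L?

26.1%

(δg/g)² = (1·δL/L)² + (-2·δT/T)²
  L term: (1×0.0943)² = 0.00890
  T term: (-2×0.0793)² = 0.0252
Total = 0.0341. Share from L = 0.00890/0.0341 = 0.261.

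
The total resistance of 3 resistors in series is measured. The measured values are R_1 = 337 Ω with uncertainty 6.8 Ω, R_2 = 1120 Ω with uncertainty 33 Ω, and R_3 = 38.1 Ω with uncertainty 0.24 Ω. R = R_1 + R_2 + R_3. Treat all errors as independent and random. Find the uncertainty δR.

Absolute uncertainties add in quadrature for a linear combination:
  (δR_1)² = 46.2;  (δR_2)² = 1090;  (δR_3)² = 0.0576
δR = √(1140) = 33.7 Ω

33.7 Ω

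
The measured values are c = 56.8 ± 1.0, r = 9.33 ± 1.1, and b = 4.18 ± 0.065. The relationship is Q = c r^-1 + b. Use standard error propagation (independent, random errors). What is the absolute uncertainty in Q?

0.729

Let p = c·r^-1 = 6.09. δp/p = √((1·δc/c)² + (-1·δr/r)²) = √(0.000310 + 0.0139) = 0.119, so δp = 0.726.
Q = p + b: δQ = √(δp² + δb²) = √(0.527 + 0.00423) = 0.729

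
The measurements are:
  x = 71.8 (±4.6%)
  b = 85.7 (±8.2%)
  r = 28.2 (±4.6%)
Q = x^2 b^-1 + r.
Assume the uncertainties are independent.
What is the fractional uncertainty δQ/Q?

0.0852

Let p = x^2·b^-1 = 60.2. δp/p = √((2·δx/x)² + (-1·δb/b)²) = √(0.00846 + 0.00672) = 0.123, so δp = 7.41.
Q = p + r: δQ = √(δp² + δr²) = √(55.0 + 1.68) = 7.53
Q = 88.4, so δQ/Q = 7.53/88.4 = 0.0852.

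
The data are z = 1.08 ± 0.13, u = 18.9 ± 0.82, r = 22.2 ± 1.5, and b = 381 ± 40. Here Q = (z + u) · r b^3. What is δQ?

7.97e+09

Let w = z + u = 20.0. δw = √(δz² + δu²) = √(0.0169 + 0.672) = 0.830, so δw/w = 0.0416.
Q is then a monomial in w, r, b:
δQ/Q = √((δw/w)² + (1·δr/r)² + (3·δb/b)²) = √(0.00173 + 0.00457 + 0.0992) = 0.325
Q = 2.45e+10, so δQ = 0.325 × 2.45e+10 = 7.97e+09.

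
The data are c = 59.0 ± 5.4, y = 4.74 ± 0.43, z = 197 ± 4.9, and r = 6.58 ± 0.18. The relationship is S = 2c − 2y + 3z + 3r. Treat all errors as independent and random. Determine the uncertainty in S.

18.3

Absolute uncertainties add in quadrature for a linear combination:
  (2·δc)² = 117;  (2·δy)² = 0.740;  (3·δz)² = 216;  (3·δr)² = 0.292
δS = √(334) = 18.3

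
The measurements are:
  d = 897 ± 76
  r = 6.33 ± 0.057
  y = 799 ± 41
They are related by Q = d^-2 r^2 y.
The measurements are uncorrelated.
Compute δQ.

0.00708

Products/powers → add relative errors in quadrature, weighted by exponent:
  (-2·δd/d)² = (-2×0.0847)² = 0.0287;  (2·δr/r)² = (2×0.00900)² = 0.000324;  (1·δy/y)² = (1×0.0513)² = 0.00263
δQ/Q = √(0.0317) = 0.178
Q = 0.0398, so δQ = 0.178 × 0.0398 = 0.00708.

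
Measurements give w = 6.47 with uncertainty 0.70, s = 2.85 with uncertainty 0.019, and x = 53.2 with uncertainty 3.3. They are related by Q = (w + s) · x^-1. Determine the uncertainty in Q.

Let u = w + s = 9.32. δu = √(δw² + δs²) = √(0.490 + 0.000361) = 0.700, so δu/u = 0.0751.
Q is then a monomial in u, x:
δQ/Q = √((δu/u)² + (-1·δx/x)²) = √(0.00565 + 0.00385) = 0.0974
Q = 0.175, so δQ = 0.0974 × 0.175 = 0.0171.

0.0171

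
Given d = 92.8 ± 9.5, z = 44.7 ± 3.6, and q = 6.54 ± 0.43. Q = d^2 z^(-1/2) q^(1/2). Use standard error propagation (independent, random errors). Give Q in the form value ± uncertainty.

For a monomial Q ∝ d^2, z^(-1/2), q^(1/2), fractional errors add in quadrature:
  (2·δd/d)² = (2×0.102)² = 0.0419;  (−½·δz/z)² = (-0.5×0.0805)² = 0.00162;  (½·δq/q)² = (0.5×0.0657)² = 0.00108
δQ/Q = √(0.0446) = 0.211
Q = 3290, so δQ = 0.211 × 3290 = 696.

3290 ± 696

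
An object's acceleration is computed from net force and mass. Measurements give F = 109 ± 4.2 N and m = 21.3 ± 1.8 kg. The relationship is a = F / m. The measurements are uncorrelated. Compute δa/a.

Since a is a product/quotient, work with relative uncertainties:
  (1·δF/F)² = (1×0.0385)² = 0.00148;  (-1·δm/m)² = (-1×0.0845)² = 0.00714
δa/a = √(0.00863) = 0.0929

0.0929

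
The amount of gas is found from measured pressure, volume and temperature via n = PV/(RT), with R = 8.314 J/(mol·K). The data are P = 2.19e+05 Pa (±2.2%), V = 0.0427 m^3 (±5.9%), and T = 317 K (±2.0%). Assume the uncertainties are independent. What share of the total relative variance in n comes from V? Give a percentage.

(δn/n)² = (1·δP/P)² + (1·δV/V)² + (-1·δT/T)²
  P term: (1×0.0220)² = 0.000484
  V term: (1×0.0590)² = 0.00348
  T term: (-1×0.0200)² = 0.000400
Total = 0.00437. Share from V = 0.00348/0.00437 = 0.797.

79.7%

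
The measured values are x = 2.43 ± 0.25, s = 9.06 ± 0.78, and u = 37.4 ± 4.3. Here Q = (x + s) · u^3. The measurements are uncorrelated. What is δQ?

Let w = x + s = 11.5. δw = √(δx² + δs²) = √(0.0625 + 0.608) = 0.819, so δw/w = 0.0713.
Q is then a monomial in w, u:
δQ/Q = √((δw/w)² + (3·δu/u)²) = √(0.00508 + 0.119) = 0.352
Q = 6.01e+05, so δQ = 0.352 × 6.01e+05 = 2.12e+05.

2.12e+05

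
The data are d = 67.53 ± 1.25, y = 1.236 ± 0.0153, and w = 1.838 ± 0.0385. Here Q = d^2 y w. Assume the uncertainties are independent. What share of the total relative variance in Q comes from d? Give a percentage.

69.8%

(δQ/Q)² = (2·δd/d)² + (1·δy/y)² + (1·δw/w)²
  d term: (2×0.0185)² = 0.00137
  y term: (1×0.0124)² = 0.000153
  w term: (1×0.0209)² = 0.000439
Total = 0.00196. Share from d = 0.00137/0.00196 = 0.698.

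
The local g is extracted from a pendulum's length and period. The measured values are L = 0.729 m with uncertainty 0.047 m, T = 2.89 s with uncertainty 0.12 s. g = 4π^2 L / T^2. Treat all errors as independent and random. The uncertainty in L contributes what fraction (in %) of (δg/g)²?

37.6%

(δg/g)² = (1·δL/L)² + (-2·δT/T)²
  L term: (1×0.0645)² = 0.00416
  T term: (-2×0.0415)² = 0.00690
Total = 0.0111. Share from L = 0.00416/0.0111 = 0.376.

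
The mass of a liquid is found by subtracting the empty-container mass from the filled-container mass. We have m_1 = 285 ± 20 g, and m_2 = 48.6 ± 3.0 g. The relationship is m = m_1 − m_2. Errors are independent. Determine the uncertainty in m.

20.2 g

For a sum/difference, combine absolute errors in quadrature:
  (δm_1)² = 400;  (δm_2)² = 9.00
δm = √(409) = 20.2 g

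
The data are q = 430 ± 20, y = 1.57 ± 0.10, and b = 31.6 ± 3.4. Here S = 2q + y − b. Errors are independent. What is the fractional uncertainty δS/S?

S is a linear combination, so absolute uncertainties add in quadrature:
  (2·δq)² = 1600;  (δy)² = 0.0100;  (δb)² = 11.6
δS = √(1610) = 40.1
S = 830, so δS/S = 40.1/830 = 0.0484.

0.0484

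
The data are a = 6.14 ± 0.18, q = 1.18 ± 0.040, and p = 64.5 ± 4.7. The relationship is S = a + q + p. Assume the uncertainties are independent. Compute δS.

4.70

Absolute uncertainties add in quadrature for a linear combination:
  (δa)² = 0.0324;  (δq)² = 0.00160;  (δp)² = 22.1
δS = √(22.1) = 4.70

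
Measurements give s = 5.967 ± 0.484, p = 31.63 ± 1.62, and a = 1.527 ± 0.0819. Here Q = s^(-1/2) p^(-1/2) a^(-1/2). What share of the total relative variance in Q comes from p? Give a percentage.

(δQ/Q)² = (−½·δs/s)² + (−½·δp/p)² + (−½·δa/a)²
  s term: (-0.5×0.0811)² = 0.00164
  p term: (-0.5×0.0512)² = 0.000656
  a term: (-0.5×0.0536)² = 0.000719
Total = 0.00302. Share from p = 0.000656/0.00302 = 0.217.

21.7%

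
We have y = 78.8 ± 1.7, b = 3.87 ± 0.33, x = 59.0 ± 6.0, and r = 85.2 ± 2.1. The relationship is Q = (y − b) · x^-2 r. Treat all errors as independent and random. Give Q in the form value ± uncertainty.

Let u = y − b = 74.9. δu = √(δy² + δb²) = √(2.89 + 0.109) = 1.73, so δu/u = 0.0231.
Q is then a monomial in u, x, r:
δQ/Q = √((δu/u)² + (-2·δx/x)² + (1·δr/r)²) = √(0.000534 + 0.0414 + 0.000608) = 0.206
Q = 1.83, so δQ = 0.206 × 1.83 = 0.378.

1.83 ± 0.378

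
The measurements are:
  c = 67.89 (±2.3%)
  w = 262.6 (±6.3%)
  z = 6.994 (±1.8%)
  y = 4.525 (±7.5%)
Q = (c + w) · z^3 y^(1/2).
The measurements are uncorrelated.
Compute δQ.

Let u = c + w = 330.5. δu = √(δc² + δw²) = √(2.44 + 274) = 16.6, so δu/u = 0.0503.
Q is then a monomial in u, z, y:
δQ/Q = √((δu/u)² + (3·δz/z)² + (½·δy/y)²) = √(0.00253 + 0.00292 + 0.00141) = 0.0828
Q = 240500, so δQ = 0.0828 × 240500 = 19900.

19900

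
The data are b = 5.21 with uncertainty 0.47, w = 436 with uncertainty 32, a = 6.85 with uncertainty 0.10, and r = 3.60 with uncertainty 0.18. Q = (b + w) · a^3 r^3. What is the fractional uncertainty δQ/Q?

Let u = b + w = 441. δu = √(δb² + δw²) = √(0.221 + 1020) = 32.0, so δu/u = 0.0725.
Q is then a monomial in u, a, r:
δQ/Q = √((δu/u)² + (3·δa/a)² + (3·δr/r)²) = √(0.00526 + 0.00192 + 0.0225) = 0.172

0.172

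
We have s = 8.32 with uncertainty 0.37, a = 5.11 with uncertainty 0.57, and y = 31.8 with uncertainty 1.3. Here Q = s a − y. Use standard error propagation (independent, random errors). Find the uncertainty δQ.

Let p = s·a = 42.5. δp/p = √((1·δs/s)² + (1·δa/a)²) = √(0.00198 + 0.0124) = 0.120, so δp = 5.11.
Q = p − y: δQ = √(δp² + δy²) = √(26.1 + 1.69) = 5.27

5.27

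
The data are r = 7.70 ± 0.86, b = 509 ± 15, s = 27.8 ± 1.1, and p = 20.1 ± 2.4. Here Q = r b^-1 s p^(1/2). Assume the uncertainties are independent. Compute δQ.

Since Q is a product/quotient, work with relative uncertainties:
  (1·δr/r)² = (1×0.112)² = 0.0125;  (-1·δb/b)² = (-1×0.0295)² = 0.000868;  (1·δs/s)² = (1×0.0396)² = 0.00157;  (½·δp/p)² = (0.5×0.119)² = 0.00356
δQ/Q = √(0.0185) = 0.136
Q = 1.89, so δQ = 0.136 × 1.89 = 0.256.

0.256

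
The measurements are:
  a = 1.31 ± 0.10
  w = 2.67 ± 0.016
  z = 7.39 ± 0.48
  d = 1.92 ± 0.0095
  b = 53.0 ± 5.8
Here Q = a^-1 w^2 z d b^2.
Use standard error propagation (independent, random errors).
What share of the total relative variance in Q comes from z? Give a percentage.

7.26%

(δQ/Q)² = (-1·δa/a)² + (2·δw/w)² + (1·δz/z)² + (1·δd/d)² + (2·δb/b)²
  a term: (-1×0.0763)² = 0.00583
  w term: (2×0.00599)² = 0.000144
  z term: (1×0.0650)² = 0.00422
  d term: (1×0.00495)² = 2.45e-05
  b term: (2×0.109)² = 0.0479
Total = 0.0581. Share from z = 0.00422/0.0581 = 0.0726.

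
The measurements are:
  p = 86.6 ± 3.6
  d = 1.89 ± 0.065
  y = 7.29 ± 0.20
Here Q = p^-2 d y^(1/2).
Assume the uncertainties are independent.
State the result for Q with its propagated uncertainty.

For a monomial Q ∝ p^-2, d, y^(1/2), fractional errors add in quadrature:
  (-2·δp/p)² = (-2×0.0416)² = 0.00691;  (1·δd/d)² = (1×0.0344)² = 0.00118;  (½·δy/y)² = (0.5×0.0274)² = 0.000188
δQ/Q = √(0.00828) = 0.0910
Q = 0.000680, so δQ = 0.0910 × 0.000680 = 6.19e-05.

(6.80 ± 0.619) × 10^-4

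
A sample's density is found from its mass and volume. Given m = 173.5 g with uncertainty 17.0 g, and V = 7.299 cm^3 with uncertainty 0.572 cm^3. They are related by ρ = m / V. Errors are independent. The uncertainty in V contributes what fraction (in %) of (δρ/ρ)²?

39.0%

(δρ/ρ)² = (1·δm/m)² + (-1·δV/V)²
  m term: (1×0.0980)² = 0.00960
  V term: (-1×0.0784)² = 0.00614
Total = 0.0157. Share from V = 0.00614/0.0157 = 0.390.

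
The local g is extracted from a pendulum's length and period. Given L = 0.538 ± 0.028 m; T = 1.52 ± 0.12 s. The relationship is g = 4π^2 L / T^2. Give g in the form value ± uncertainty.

Relative error in a monomial: (δg/g)² = Σ (nᵢ · δxᵢ/xᵢ)².
  (1·δL/L)² = (1×0.0520)² = 0.00271;  (-2·δT/T)² = (-2×0.0789)² = 0.0249
δg/g = √(0.0276) = 0.166
g = 9.19 m/s^2, so δg = 0.166 × 9.19 = 1.53 m/s^2.

9.19 ± 1.53 m/s^2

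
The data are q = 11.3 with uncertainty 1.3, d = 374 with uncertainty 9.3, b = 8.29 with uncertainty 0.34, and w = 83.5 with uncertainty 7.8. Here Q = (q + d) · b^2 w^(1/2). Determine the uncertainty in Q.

23600

Let u = q + d = 385. δu = √(δq² + δd²) = √(1.69 + 86.5) = 9.39, so δu/u = 0.0244.
Q is then a monomial in u, b, w:
δQ/Q = √((δu/u)² + (2·δb/b)² + (½·δw/w)²) = √(0.000594 + 0.00673 + 0.00218) = 0.0975
Q = 2.42e+05, so δQ = 0.0975 × 2.42e+05 = 23600.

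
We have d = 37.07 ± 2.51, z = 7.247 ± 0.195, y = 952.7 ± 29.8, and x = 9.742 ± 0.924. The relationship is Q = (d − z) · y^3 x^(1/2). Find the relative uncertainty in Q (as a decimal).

Let u = d − z = 29.82. δu = √(δd² + δz²) = √(6.30 + 0.0380) = 2.52, so δu/u = 0.0844.
Q is then a monomial in u, y, x:
δQ/Q = √((δu/u)² + (3·δy/y)² + (½·δx/x)²) = √(0.00713 + 0.00881 + 0.00225) = 0.135

0.135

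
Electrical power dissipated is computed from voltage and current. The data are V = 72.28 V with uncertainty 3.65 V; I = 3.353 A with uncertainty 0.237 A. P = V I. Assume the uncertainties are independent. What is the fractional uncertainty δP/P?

0.0869

Since P is a product/quotient, work with relative uncertainties:
  (1·δV/V)² = (1×0.0505)² = 0.00255;  (1·δI/I)² = (1×0.0707)² = 0.00500
δP/P = √(0.00755) = 0.0869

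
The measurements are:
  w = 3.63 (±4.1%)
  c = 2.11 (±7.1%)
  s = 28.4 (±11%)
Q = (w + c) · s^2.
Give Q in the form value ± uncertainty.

4630 ± 1030

Let u = w + c = 5.74. δu = √(δw² + δc²) = √(0.0222 + 0.0224) = 0.211, so δu/u = 0.0368.
Q is then a monomial in u, s:
δQ/Q = √((δu/u)² + (2·δs/s)²) = √(0.00135 + 0.0484) = 0.223
Q = 4630, so δQ = 0.223 × 4630 = 1030.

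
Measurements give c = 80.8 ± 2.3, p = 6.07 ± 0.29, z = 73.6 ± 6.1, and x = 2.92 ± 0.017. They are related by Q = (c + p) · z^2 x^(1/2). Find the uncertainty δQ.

Let u = c + p = 86.9. δu = √(δc² + δp²) = √(5.29 + 0.0841) = 2.32, so δu/u = 0.0267.
Q is then a monomial in u, z, x:
δQ/Q = √((δu/u)² + (2·δz/z)² + (½·δx/x)²) = √(0.000712 + 0.0275 + 8.47e-06) = 0.168
Q = 8.04e+05, so δQ = 0.168 × 8.04e+05 = 1.35e+05.

1.35e+05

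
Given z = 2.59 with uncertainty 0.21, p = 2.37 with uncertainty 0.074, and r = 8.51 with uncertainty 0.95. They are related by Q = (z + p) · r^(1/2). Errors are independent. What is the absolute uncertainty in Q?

1.04

Let u = z + p = 4.96. δu = √(δz² + δp²) = √(0.0441 + 0.00548) = 0.223, so δu/u = 0.0449.
Q is then a monomial in u, r:
δQ/Q = √((δu/u)² + (½·δr/r)²) = √(0.00202 + 0.00312) = 0.0716
Q = 14.5, so δQ = 0.0716 × 14.5 = 1.04.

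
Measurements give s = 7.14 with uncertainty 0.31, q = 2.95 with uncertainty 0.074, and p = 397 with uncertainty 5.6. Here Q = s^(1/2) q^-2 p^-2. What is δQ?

Products/powers → add relative errors in quadrature, weighted by exponent:
  (½·δs/s)² = (0.5×0.0434)² = 0.000471;  (-2·δq/q)² = (-2×0.0251)² = 0.00252;  (-2·δp/p)² = (-2×0.0141)² = 0.000796
δQ/Q = √(0.00378) = 0.0615
Q = 1.95e-06, so δQ = 0.0615 × 1.95e-06 = 1.2e-07.

1.2e-07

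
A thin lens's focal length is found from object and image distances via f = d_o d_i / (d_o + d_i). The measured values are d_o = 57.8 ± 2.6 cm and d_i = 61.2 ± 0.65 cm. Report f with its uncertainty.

29.7 ± 0.705 cm

∂f/∂d_o = (d_i/(d_o+d_i))² = 0.264;  ∂f/∂d_i = (d_o/(d_o+d_i))² = 0.236
δf = √((∂f/∂d_o · δd_o)² + (∂f/∂d_i · δd_i)²) = √(0.473 + 0.0235) = 0.705 cm
f = 29.7 cm.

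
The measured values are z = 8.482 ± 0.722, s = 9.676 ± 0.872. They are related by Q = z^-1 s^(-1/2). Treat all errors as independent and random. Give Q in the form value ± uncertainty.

0.03790 ± 0.00365

Relative error in a monomial: (δQ/Q)² = Σ (nᵢ · δxᵢ/xᵢ)².
  (-1·δz/z)² = (-1×0.0851)² = 0.00725;  (−½·δs/s)² = (-0.5×0.0901)² = 0.00203
δQ/Q = √(0.00928) = 0.0963
Q = 0.03790, so δQ = 0.0963 × 0.03790 = 0.00365.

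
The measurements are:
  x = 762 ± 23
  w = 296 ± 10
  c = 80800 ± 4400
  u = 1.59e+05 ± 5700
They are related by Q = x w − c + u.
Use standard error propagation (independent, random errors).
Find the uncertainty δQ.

12500

Let p = x·w = 2.26e+05. δp/p = √((1·δx/x)² + (1·δw/w)²) = √(0.000911 + 0.00114) = 0.0453, so δp = 10200.
Q = p − c + u: δQ = √(δp² + δc² + δu²) = √(1.04e+08 + 1.94e+07 + 3.25e+07) = 12500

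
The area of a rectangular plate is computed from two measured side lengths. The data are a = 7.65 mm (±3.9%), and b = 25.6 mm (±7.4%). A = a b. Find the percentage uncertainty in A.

8.36%

Relative error in a monomial: (δA/A)² = Σ (nᵢ · δxᵢ/xᵢ)².
  (1·δa/a)² = (1×0.0390)² = 0.00152;  (1·δb/b)² = (1×0.0740)² = 0.00548
δA/A = √(0.00700) = 0.0836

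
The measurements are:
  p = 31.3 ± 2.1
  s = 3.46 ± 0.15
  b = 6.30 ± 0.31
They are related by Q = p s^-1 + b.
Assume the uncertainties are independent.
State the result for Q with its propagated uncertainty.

Let w = p·s^-1 = 9.05. δw/w = √((1·δp/p)² + (-1·δs/s)²) = √(0.00450 + 0.00188) = 0.0799, so δw = 0.723.
Q = w + b: δQ = √(δw² + δb²) = √(0.522 + 0.0961) = 0.786
Q = 15.3.

15.3 ± 0.786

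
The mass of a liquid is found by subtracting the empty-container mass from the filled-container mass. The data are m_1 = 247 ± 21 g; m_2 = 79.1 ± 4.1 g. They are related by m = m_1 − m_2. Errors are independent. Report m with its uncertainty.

For a sum/difference, combine absolute errors in quadrature:
  (δm_1)² = 441;  (δm_2)² = 16.8
δm = √(458) = 21.4 g
m = 168 g.

168 ± 21.4 g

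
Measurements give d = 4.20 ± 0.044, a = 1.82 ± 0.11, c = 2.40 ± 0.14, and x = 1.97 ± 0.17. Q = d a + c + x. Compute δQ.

0.518

Let p = d·a = 7.64. δp/p = √((1·δd/d)² + (1·δa/a)²) = √(0.000110 + 0.00365) = 0.0613, so δp = 0.469.
Q = p + c + x: δQ = √(δp² + δc² + δx²) = √(0.220 + 0.0196 + 0.0289) = 0.518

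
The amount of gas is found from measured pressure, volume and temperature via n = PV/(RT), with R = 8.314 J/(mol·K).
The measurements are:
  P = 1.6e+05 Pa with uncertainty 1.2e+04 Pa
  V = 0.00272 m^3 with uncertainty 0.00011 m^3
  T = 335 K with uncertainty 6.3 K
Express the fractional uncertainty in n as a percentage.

For a monomial n ∝ P, V, T^-1, fractional errors add in quadrature:
  (1·δP/P)² = (1×0.0750)² = 0.00562;  (1·δV/V)² = (1×0.0404)² = 0.00164;  (-1·δT/T)² = (-1×0.0188)² = 0.000354
δn/n = √(0.00761) = 0.0873

8.73%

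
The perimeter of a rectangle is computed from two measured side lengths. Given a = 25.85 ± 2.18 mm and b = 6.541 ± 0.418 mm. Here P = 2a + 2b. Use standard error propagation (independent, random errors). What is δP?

Absolute uncertainties add in quadrature for a linear combination:
  (2·δa)² = 19.0;  (2·δb)² = 0.699
δP = √(19.7) = 4.44 mm

4.44 mm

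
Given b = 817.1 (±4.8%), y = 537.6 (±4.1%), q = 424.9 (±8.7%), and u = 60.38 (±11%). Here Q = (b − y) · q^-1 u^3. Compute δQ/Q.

Let w = b − y = 279.5. δw = √(δb² + δy²) = √(1540 + 486) = 45.0, so δw/w = 0.161.
Q is then a monomial in w, q, u:
δQ/Q = √((δw/w)² + (-1·δq/q)² + (3·δu/u)²) = √(0.0259 + 0.00757 + 0.109) = 0.377

0.377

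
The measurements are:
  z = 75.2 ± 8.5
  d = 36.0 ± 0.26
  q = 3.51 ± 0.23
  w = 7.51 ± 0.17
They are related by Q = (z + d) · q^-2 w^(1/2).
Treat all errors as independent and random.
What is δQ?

3.76

Let u = z + d = 111. δu = √(δz² + δd²) = √(72.2 + 0.0676) = 8.50, so δu/u = 0.0765.
Q is then a monomial in u, q, w:
δQ/Q = √((δu/u)² + (-2·δq/q)² + (½·δw/w)²) = √(0.00585 + 0.0172 + 0.000128) = 0.152
Q = 24.7, so δQ = 0.152 × 24.7 = 3.76.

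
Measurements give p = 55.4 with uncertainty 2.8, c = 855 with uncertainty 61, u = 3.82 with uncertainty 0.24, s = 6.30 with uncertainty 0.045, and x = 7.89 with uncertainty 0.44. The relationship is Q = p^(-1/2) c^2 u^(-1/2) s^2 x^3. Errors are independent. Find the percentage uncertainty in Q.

Q is a product of powers, so relative uncertainties combine in quadrature:
  (−½·δp/p)² = (-0.5×0.0505)² = 0.000639;  (2·δc/c)² = (2×0.0713)² = 0.0204;  (−½·δu/u)² = (-0.5×0.0628)² = 0.000987;  (2·δs/s)² = (2×0.00714)² = 0.000204;  (3·δx/x)² = (3×0.0558)² = 0.0280
δQ/Q = √(0.0502) = 0.224

22.4%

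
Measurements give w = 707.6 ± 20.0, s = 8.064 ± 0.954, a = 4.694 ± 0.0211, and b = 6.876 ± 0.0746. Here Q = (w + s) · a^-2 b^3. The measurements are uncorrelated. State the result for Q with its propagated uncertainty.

Let u = w + s = 715.7. δu = √(δw² + δs²) = √(400 + 0.910) = 20.0, so δu/u = 0.0280.
Q is then a monomial in u, a, b:
δQ/Q = √((δu/u)² + (-2·δa/a)² + (3·δb/b)²) = √(0.000783 + 8.08e-05 + 0.00106) = 0.0439
Q = 10560, so δQ = 0.0439 × 10560 = 463.

10560 ± 463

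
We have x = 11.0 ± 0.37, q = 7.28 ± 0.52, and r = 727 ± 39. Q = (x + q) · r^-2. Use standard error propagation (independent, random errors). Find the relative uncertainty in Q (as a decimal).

0.113

Let u = x + q = 18.3. δu = √(δx² + δq²) = √(0.137 + 0.270) = 0.638, so δu/u = 0.0349.
Q is then a monomial in u, r:
δQ/Q = √((δu/u)² + (-2·δr/r)²) = √(0.00122 + 0.0115) = 0.113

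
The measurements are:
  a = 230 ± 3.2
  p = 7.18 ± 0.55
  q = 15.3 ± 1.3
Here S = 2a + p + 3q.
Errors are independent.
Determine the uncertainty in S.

7.51

S is a linear combination, so absolute uncertainties add in quadrature:
  (2·δa)² = 41.0;  (δp)² = 0.303;  (3·δq)² = 15.2
δS = √(56.5) = 7.51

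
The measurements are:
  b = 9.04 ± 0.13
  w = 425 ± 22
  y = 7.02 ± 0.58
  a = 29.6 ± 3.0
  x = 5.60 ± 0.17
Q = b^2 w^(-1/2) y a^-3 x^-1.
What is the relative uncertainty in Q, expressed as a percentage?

For a monomial Q ∝ b^2, w^(-1/2), y, a^-3, x^-1, fractional errors add in quadrature:
  (2·δb/b)² = (2×0.0144)² = 0.000827;  (−½·δw/w)² = (-0.5×0.0518)² = 0.000670;  (1·δy/y)² = (1×0.0826)² = 0.00683;  (-3·δa/a)² = (-3×0.101)² = 0.0924;  (-1·δx/x)² = (-1×0.0304)² = 0.000922
δQ/Q = √(0.102) = 0.319

31.9%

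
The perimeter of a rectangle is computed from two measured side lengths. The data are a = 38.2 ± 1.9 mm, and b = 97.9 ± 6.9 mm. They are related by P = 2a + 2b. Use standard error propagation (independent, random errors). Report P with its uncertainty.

272 ± 14.3 mm

Sums and differences: (δP)² = Σ (cᵢ δxᵢ)².
  (2·δa)² = 14.4;  (2·δb)² = 190
δP = √(205) = 14.3 mm
P = 272 mm.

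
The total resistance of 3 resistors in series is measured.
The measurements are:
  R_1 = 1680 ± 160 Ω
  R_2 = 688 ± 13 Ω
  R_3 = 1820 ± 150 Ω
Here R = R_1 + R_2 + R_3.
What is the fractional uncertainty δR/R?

0.0525

Absolute uncertainties add in quadrature for a linear combination:
  (δR_1)² = 25600;  (δR_2)² = 169;  (δR_3)² = 22500
δR = √(48300) = 220 Ω
R = 4190 Ω, so δR/R = 220/4190 = 0.0525.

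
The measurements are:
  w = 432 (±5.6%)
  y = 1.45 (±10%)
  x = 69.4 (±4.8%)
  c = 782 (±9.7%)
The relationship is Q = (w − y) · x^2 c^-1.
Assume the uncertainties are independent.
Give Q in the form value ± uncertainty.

2650 ± 391

Let u = w − y = 431. δu = √(δw² + δy²) = √(585 + 0.0210) = 24.2, so δu/u = 0.0562.
Q is then a monomial in u, x, c:
δQ/Q = √((δu/u)² + (2·δx/x)² + (-1·δc/c)²) = √(0.00316 + 0.00922 + 0.00941) = 0.148
Q = 2650, so δQ = 0.148 × 2650 = 391.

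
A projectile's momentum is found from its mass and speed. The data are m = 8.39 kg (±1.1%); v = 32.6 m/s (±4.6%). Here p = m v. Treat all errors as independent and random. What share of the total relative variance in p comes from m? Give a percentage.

(δp/p)² = (1·δm/m)² + (1·δv/v)²
  m term: (1×0.0110)² = 0.000121
  v term: (1×0.0460)² = 0.00212
Total = 0.00224. Share from m = 0.000121/0.00224 = 0.0541.

5.41%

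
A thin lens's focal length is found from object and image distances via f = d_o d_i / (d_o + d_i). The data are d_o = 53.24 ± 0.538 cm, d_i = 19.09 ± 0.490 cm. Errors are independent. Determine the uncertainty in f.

0.268 cm

∂f/∂d_o = (d_i/(d_o+d_i))² = 0.0697;  ∂f/∂d_i = (d_o/(d_o+d_i))² = 0.542
δf = √((∂f/∂d_o · δd_o)² + (∂f/∂d_i · δd_i)²) = √(0.00140 + 0.0705) = 0.268 cm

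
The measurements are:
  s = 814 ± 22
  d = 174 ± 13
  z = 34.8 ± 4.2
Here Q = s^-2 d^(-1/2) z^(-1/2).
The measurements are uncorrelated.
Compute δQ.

1.73e-09

Each factor contributes (exponent × relative error)² to (δQ/Q)²:
  (-2·δs/s)² = (-2×0.0270)² = 0.00292;  (−½·δd/d)² = (-0.5×0.0747)² = 0.00140;  (−½·δz/z)² = (-0.5×0.121)² = 0.00364
δQ/Q = √(0.00796) = 0.0892
Q = 1.94e-08, so δQ = 0.0892 × 1.94e-08 = 1.73e-09.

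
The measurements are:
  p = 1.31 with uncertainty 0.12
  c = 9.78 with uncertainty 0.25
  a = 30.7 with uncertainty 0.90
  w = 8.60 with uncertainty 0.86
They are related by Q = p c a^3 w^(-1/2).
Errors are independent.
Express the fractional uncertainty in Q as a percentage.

13.9%

Relative error in a monomial: (δQ/Q)² = Σ (nᵢ · δxᵢ/xᵢ)².
  (1·δp/p)² = (1×0.0916)² = 0.00839;  (1·δc/c)² = (1×0.0256)² = 0.000653;  (3·δa/a)² = (3×0.0293)² = 0.00773;  (−½·δw/w)² = (-0.5×0.100)² = 0.00250
δQ/Q = √(0.0193) = 0.139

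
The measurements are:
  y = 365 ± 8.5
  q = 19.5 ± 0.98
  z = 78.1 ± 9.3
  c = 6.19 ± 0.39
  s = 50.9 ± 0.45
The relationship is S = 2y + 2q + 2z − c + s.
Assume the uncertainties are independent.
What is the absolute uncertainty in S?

Sums and differences: (δS)² = Σ (cᵢ δxᵢ)².
  (2·δy)² = 289;  (2·δq)² = 3.84;  (2·δz)² = 346;  (δc)² = 0.152;  (δs)² = 0.203
δS = √(639) = 25.3

25.3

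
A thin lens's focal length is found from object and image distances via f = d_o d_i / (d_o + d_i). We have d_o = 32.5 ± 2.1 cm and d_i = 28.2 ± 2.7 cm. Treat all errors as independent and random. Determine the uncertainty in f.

0.897 cm

∂f/∂d_o = (d_i/(d_o+d_i))² = 0.216;  ∂f/∂d_i = (d_o/(d_o+d_i))² = 0.287
δf = √((∂f/∂d_o · δd_o)² + (∂f/∂d_i · δd_i)²) = √(0.205 + 0.599) = 0.897 cm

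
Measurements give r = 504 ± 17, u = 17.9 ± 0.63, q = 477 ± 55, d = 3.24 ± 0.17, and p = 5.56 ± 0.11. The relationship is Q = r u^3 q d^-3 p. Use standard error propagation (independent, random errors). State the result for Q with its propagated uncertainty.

Since Q is a product/quotient, work with relative uncertainties:
  (1·δr/r)² = (1×0.0337)² = 0.00114;  (3·δu/u)² = (3×0.0352)² = 0.0111;  (1·δq/q)² = (1×0.115)² = 0.0133;  (-3·δd/d)² = (-3×0.0525)² = 0.0248;  (1·δp/p)² = (1×0.0198)² = 0.000391
δQ/Q = √(0.0507) = 0.225
Q = 2.25e+08, so δQ = 0.225 × 2.25e+08 = 5.08e+07.

(2.25 ± 0.508) × 10^8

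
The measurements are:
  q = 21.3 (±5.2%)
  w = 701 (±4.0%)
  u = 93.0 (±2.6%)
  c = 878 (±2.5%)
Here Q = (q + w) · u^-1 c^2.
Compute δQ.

Let h = q + w = 722. δh = √(δq² + δw²) = √(1.23 + 786) = 28.1, so δh/h = 0.0389.
Q is then a monomial in h, u, c:
δQ/Q = √((δh/h)² + (-1·δu/u)² + (2·δc/c)²) = √(0.00151 + 0.000676 + 0.00250) = 0.0684
Q = 5.99e+06, so δQ = 0.0684 × 5.99e+06 = 4.1e+05.

4.1e+05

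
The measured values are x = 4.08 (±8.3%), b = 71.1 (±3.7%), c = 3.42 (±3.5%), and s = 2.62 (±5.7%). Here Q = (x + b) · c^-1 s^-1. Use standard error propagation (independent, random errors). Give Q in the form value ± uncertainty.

8.39 ± 0.634

Let u = x + b = 75.2. δu = √(δx² + δb²) = √(0.115 + 6.92) = 2.65, so δu/u = 0.0353.
Q is then a monomial in u, c, s:
δQ/Q = √((δu/u)² + (-1·δc/c)² + (-1·δs/s)²) = √(0.00124 + 0.00123 + 0.00325) = 0.0756
Q = 8.39, so δQ = 0.0756 × 8.39 = 0.634.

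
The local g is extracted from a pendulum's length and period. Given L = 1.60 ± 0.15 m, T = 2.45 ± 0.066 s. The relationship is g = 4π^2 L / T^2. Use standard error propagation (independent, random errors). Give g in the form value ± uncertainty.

g is a product of powers, so relative uncertainties combine in quadrature:
  (1·δL/L)² = (1×0.0937)² = 0.00879;  (-2·δT/T)² = (-2×0.0269)² = 0.00290
δg/g = √(0.0117) = 0.108
g = 10.5 m/s^2, so δg = 0.108 × 10.5 = 1.14 m/s^2.

10.5 ± 1.14 m/s^2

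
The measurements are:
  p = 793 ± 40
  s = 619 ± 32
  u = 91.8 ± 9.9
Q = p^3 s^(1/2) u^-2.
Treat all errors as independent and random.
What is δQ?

For a monomial Q ∝ p^3, s^(1/2), u^-2, fractional errors add in quadrature:
  (3·δp/p)² = (3×0.0504)² = 0.0229;  (½·δs/s)² = (0.5×0.0517)² = 0.000668;  (-2·δu/u)² = (-2×0.108)² = 0.0465
δQ/Q = √(0.0701) = 0.265
Q = 1.47e+06, so δQ = 0.265 × 1.47e+06 = 3.9e+05.

3.9e+05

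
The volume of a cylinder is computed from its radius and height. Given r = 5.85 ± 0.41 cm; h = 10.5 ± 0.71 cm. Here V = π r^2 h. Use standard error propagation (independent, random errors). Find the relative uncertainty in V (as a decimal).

0.156

Each factor contributes (exponent × relative error)² to (δV/V)²:
  (2·δr/r)² = (2×0.0701)² = 0.0196;  (1·δh/h)² = (1×0.0676)² = 0.00457
δV/V = √(0.0242) = 0.156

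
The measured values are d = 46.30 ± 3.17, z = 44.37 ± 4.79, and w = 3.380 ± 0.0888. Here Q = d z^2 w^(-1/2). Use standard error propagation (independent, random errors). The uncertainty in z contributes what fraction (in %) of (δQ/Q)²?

(δQ/Q)² = (1·δd/d)² + (2·δz/z)² + (−½·δw/w)²
  d term: (1×0.0685)² = 0.00469
  z term: (2×0.108)² = 0.0466
  w term: (-0.5×0.0263)² = 0.000173
Total = 0.0515. Share from z = 0.0466/0.0515 = 0.906.

90.6%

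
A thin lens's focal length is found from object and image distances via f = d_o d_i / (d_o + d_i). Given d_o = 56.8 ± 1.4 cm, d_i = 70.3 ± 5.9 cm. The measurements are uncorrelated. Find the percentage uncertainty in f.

3.99%

∂f/∂d_o = (d_i/(d_o+d_i))² = 0.306;  ∂f/∂d_i = (d_o/(d_o+d_i))² = 0.200
δf = √((∂f/∂d_o · δd_o)² + (∂f/∂d_i · δd_i)²) = √(0.183 + 1.39) = 1.25 cm
f = 31.4 cm, so δf/f = 1.25/31.4 = 0.0399.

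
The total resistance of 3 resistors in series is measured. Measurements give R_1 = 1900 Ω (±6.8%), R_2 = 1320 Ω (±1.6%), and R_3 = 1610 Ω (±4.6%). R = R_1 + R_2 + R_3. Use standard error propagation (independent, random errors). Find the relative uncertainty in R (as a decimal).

Absolute uncertainties add in quadrature for a linear combination:
  (δR_1)² = 16700;  (δR_2)² = 446;  (δR_3)² = 5480
δR = √(22600) = 150 Ω
R = 4830 Ω, so δR/R = 150/4830 = 0.0311.

0.0311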